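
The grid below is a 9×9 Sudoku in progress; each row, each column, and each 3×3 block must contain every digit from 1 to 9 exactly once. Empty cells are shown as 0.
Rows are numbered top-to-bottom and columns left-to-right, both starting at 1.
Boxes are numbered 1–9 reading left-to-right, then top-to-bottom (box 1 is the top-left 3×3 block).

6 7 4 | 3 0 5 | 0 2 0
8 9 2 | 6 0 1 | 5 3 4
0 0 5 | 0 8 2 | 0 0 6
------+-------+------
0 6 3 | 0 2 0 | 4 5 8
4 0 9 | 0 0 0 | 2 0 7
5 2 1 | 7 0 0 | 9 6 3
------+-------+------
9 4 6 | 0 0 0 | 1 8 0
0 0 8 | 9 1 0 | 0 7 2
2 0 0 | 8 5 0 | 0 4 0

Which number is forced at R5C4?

5

Cell R5C4 itself could take any of {1, 5} by direct elimination.
Consider where 5 can go in box 5.
R4C4 is out (row 4 already has a 5). R4C6 is out (row 4 already has a 5). R5C5 is out (column 5 already has a 5). R5C6 is out (column 6 already has a 5). The remaining empty cells in box 5 are similarly blocked.
So the only cell in box 5 that can hold 5 is R5C4.
Therefore R5C4 = 5.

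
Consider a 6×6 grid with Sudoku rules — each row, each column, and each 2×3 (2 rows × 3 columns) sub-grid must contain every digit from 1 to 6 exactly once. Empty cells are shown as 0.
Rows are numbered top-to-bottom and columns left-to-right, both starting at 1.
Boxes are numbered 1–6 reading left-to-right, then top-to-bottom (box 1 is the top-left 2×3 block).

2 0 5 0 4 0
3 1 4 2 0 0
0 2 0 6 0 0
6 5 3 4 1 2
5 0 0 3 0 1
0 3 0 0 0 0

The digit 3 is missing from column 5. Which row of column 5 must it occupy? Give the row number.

3

Consider where 3 can go in column 5.
R2C5 is out (row 2 already has a 3).
R5C5 is out (row 5 already has a 3).
R6C5 is out (row 6 already has a 3).
So the only cell in column 5 that can hold 3 is R3C5.
That is row 3.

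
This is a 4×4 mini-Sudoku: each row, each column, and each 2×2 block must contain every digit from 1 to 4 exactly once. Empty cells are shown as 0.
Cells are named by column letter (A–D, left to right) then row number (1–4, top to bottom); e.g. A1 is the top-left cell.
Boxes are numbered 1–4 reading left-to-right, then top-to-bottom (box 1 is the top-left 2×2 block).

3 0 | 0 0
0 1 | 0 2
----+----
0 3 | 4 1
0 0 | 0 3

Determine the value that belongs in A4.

Cell A4 itself could take any of {1, 2, 4} by direct elimination.
Consider where 1 can go in column A.
A2 is out (row 2 already has a 1).
A3 is out (row 3 already has a 1).
So the only cell in column A that can hold 1 is A4.
Therefore A4 = 1.

1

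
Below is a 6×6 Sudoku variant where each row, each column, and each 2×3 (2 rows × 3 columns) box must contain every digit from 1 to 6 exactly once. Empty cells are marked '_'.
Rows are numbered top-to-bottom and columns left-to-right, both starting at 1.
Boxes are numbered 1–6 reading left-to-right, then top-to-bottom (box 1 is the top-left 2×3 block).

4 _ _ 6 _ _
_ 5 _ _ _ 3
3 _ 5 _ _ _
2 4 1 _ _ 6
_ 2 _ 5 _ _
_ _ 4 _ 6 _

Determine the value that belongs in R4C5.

5

Cell R4C5 itself could take any of {3, 5} by direct elimination.
Consider where 5 can go in box 4.
R3C4 is out (row 3 already has a 5).
R3C5 is out (row 3 already has a 5).
R3C6 is out (row 3 already has a 5).
R4C4 is out (column 4 already has a 5).
So the only cell in box 4 that can hold 5 is R4C5.
Therefore R4C5 = 5.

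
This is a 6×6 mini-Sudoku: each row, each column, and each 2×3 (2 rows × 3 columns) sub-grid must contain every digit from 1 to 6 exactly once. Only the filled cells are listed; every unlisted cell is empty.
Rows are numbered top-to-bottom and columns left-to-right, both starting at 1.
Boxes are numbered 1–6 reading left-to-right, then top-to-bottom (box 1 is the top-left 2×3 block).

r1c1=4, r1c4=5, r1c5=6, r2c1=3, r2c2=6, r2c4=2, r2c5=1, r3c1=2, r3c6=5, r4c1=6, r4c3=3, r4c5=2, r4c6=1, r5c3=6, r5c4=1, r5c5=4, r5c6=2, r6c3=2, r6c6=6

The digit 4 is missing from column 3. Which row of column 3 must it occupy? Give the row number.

Consider where 4 can go in column 3.
r1c3 is out (row 1 already has a 4).
r2c3 is out (box 1 already has a 4).
So the only cell in column 3 that can hold 4 is r3c3.
That is row 3.

3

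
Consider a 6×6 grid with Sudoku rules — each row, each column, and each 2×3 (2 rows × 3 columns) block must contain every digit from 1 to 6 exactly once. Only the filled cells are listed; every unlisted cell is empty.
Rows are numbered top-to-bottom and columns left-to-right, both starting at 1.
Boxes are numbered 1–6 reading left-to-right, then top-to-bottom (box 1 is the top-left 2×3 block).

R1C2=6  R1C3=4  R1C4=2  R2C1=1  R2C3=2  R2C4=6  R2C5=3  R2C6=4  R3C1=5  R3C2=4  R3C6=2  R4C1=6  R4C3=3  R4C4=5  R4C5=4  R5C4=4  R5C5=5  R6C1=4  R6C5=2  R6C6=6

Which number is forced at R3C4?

Cell R3C4 itself could take any of {1, 3} by direct elimination.
Consider where 3 can go in box 4.
R3C5 is out (column 5 already has a 3).
R4C6 is out (row 4 already has a 3).
So the only cell in box 4 that can hold 3 is R3C4.
Therefore R3C4 = 3.

3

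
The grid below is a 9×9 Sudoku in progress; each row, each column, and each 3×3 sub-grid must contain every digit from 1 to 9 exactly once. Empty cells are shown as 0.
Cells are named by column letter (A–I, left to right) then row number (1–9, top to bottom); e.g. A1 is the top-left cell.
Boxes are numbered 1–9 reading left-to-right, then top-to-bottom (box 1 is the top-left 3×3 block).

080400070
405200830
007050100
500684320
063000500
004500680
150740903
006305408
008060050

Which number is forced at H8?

1

Row 8 already contains {3, 4, 5, 6, 8}.
Column H already contains {2, 3, 5, 7, 8}.
Its 3×3 block (box 9) already contains {3, 4, 5, 8, 9}.
The only value from 1–9 not eliminated is 1, so H8 = 1.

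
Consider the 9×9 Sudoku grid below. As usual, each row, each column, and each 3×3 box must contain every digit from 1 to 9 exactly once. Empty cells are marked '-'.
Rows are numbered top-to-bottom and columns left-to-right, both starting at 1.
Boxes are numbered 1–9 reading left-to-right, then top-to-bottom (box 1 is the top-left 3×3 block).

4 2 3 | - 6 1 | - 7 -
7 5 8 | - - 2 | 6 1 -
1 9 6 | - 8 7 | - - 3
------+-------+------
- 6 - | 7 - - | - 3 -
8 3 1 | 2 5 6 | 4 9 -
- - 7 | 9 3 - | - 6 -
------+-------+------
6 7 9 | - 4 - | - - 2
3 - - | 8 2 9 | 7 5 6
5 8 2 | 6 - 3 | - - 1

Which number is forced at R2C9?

4

Cell R2C9 itself could take any of {4, 9} by direct elimination.
Consider where 4 can go in column 9.
R1C9 is out (row 1 already has a 4).
R4C9 is out (box 6 already has a 4).
R5C9 is out (row 5 already has a 4).
R6C9 is out (box 6 already has a 4).
So the only cell in column 9 that can hold 4 is R2C9.
Therefore R2C9 = 4.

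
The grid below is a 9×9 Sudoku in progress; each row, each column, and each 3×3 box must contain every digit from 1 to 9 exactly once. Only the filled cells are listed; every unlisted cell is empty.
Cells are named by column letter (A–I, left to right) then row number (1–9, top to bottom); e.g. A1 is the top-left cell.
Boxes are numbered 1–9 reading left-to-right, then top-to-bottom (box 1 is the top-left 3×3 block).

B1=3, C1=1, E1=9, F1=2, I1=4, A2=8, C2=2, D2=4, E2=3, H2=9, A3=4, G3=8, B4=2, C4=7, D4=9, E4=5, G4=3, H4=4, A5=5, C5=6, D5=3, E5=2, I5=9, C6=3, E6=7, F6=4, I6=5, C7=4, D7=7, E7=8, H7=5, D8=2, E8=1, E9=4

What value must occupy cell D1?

Cell D1 itself could take any of {5, 6, 8} by direct elimination.
Consider where 8 can go in row 1.
A1 is out (column A already has a 8).
G1 is out (column G already has a 8).
H1 is out (box 3 already has a 8).
So the only cell in row 1 that can hold 8 is D1.
Therefore D1 = 8.

8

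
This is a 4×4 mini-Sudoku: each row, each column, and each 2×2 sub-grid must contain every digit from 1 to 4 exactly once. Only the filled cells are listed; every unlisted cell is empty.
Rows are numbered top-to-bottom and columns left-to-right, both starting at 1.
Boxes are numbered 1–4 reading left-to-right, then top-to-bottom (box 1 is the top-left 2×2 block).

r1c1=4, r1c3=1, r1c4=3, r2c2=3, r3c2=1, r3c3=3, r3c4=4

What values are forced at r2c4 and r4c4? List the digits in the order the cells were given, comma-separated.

2,1

For r2c4:
  Row 2 already contains {3}.
  Column 4 already contains {3, 4}.
  Its 2×2 block (box 2) already contains {1, 3}.
  The only value from 1–4 not eliminated is 2, so r2c4 = 2.
For r4c4:
  Consider where 1 can go in row 4.
  r4c1 is out (box 3 already has a 1).
  r4c2 is out (column 2 already has a 1).
  r4c3 is out (column 3 already has a 1).
  So the only cell in row 4 that can hold 1 is r4c4.
  So r4c4 = 1.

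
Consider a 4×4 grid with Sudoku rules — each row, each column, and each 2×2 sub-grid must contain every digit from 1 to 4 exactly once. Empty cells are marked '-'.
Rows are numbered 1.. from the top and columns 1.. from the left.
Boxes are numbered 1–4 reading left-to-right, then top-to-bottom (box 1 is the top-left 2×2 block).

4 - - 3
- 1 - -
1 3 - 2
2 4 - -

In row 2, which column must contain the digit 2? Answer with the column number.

Consider where 2 can go in row 2.
row 2, column 1 is out (column 1 already has a 2).
row 2, column 4 is out (column 4 already has a 2).
So the only cell in row 2 that can hold 2 is row 2, column 3.
That is column 3.

3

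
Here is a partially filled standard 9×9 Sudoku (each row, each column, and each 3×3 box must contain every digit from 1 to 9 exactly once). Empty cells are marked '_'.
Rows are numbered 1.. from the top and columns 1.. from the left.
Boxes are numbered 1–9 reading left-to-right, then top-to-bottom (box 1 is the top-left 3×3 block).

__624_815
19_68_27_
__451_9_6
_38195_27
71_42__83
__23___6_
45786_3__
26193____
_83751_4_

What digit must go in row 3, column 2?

2

Cell row 3, column 2 itself could take any of {2, 7} by direct elimination.
Consider where 2 can go in row 3.
row 3, column 1 is out (column 1 already has a 2).
row 3, column 6 is out (box 2 already has a 2).
row 3, column 8 is out (column 8 already has a 2).
So the only cell in row 3 that can hold 2 is row 3, column 2.
Therefore row 3, column 2 = 2.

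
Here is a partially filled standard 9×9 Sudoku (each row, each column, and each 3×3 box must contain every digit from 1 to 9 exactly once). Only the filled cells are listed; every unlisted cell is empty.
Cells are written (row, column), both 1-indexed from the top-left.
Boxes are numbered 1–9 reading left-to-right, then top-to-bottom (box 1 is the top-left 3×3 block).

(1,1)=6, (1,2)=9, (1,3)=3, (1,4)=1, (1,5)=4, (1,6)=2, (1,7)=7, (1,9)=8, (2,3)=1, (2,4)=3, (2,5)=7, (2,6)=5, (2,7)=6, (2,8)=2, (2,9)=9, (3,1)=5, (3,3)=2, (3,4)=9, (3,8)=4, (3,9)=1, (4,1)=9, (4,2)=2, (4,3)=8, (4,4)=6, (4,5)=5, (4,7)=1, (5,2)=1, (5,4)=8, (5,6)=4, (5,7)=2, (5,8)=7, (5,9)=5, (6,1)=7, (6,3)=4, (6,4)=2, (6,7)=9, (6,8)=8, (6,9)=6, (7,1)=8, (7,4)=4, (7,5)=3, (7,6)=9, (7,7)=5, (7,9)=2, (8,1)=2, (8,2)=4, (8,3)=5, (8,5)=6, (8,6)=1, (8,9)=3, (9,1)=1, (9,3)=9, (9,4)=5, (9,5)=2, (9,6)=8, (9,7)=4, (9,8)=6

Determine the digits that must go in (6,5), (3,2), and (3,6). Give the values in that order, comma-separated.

1,7,6

For (6,5):
  Row 6 already contains {2, 4, 6, 7, 8, 9}.
  Column 5 already contains {2, 3, 4, 5, 6, 7}.
  Its 3×3 block (box 5) already contains {2, 4, 5, 6, 8}.
  The only value from 1–9 not eliminated is 1, so (6,5) = 1.
For (3,2):
  Consider where 7 can go in box 1.
  (2,1) is out (row 2 already has a 7).
  (2,2) is out (row 2 already has a 7).
  So the only cell in box 1 that can hold 7 is (3,2).
  So (3,2) = 7.
For (3,6):
  Row 3 already contains {1, 2, 4, 5, 9}.
  Column 6 already contains {1, 2, 4, 5, 8, 9}.
  Its 3×3 block (box 2) already contains {1, 2, 3, 4, 5, 7, 9}.
  The only value from 1–9 not eliminated is 6, so (3,6) = 6.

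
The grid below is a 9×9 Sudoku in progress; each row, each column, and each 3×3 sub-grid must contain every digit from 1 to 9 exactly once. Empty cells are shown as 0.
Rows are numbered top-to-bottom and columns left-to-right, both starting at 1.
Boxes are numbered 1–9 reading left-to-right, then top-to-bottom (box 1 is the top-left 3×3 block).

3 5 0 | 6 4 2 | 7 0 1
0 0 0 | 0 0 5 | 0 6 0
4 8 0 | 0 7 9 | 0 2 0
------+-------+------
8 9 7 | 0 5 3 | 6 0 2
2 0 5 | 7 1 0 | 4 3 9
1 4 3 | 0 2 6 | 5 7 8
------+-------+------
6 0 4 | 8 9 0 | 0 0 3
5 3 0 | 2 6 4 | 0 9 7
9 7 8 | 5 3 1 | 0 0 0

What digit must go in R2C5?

8

Row 2 already contains {5, 6}.
Column 5 already contains {1, 2, 3, 4, 5, 6, 7, 9}.
Its 3×3 block (box 2) already contains {2, 4, 5, 6, 7, 9}.
The only value from 1–9 not eliminated is 8, so R2C5 = 8.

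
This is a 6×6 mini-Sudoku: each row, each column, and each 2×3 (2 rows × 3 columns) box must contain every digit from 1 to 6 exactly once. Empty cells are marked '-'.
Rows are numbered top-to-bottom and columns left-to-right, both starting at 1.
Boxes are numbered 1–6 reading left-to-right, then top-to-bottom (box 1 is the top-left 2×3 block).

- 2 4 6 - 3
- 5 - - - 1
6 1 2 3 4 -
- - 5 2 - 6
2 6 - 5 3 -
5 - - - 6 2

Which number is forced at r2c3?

Cell r2c3 itself could take any of {3, 6} by direct elimination.
Consider where 6 can go in box 1.
r1c1 is out (row 1 already has a 6).
r2c1 is out (column 1 already has a 6).
So the only cell in box 1 that can hold 6 is r2c3.
Therefore r2c3 = 6.

6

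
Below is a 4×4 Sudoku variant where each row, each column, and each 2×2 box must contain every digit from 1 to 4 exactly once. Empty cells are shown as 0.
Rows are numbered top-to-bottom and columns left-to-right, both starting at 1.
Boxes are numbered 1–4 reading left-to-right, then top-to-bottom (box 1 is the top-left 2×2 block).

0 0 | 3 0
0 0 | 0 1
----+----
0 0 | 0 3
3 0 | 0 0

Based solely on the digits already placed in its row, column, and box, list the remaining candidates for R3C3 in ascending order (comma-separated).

1,2,4

Row 3 already contains {3}.
Column 3 already contains {3}.
Its 2×2 block (box 4) already contains {3}.
Removing those from 1–4 leaves {1, 2, 4} as the candidates for R3C3.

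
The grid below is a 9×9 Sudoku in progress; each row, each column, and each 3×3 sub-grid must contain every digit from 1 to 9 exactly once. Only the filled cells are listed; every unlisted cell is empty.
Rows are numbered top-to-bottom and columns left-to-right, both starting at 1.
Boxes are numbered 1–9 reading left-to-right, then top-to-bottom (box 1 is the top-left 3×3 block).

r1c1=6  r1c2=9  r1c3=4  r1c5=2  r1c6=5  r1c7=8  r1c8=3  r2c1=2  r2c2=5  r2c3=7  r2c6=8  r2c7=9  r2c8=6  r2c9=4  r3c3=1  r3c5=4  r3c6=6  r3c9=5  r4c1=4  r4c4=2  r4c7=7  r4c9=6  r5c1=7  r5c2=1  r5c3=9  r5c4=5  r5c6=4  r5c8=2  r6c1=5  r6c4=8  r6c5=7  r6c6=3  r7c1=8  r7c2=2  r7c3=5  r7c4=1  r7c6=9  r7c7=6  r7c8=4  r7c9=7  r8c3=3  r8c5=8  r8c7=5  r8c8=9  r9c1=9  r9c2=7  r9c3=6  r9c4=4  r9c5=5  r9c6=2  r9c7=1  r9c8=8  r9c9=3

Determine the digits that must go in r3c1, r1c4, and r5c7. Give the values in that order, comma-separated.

3,7,3

For r3c1:
  Row 3 already contains {1, 4, 5, 6}.
  Column 1 already contains {2, 4, 5, 6, 7, 8, 9}.
  Its 3×3 block (box 1) already contains {1, 2, 4, 5, 6, 7, 9}.
  The only value from 1–9 not eliminated is 3, so r3c1 = 3.
For r1c4:
  Row 1 already contains {2, 3, 4, 5, 6, 8, 9}.
  Column 4 already contains {1, 2, 4, 5, 8}.
  Its 3×3 block (box 2) already contains {2, 4, 5, 6, 8}.
  The only value from 1–9 not eliminated is 7, so r1c4 = 7.
For r5c7:
  Row 5 already contains {1, 2, 4, 5, 7, 9}.
  Column 7 already contains {1, 5, 6, 7, 8, 9}.
  Its 3×3 block (box 6) already contains {2, 6, 7}.
  The only value from 1–9 not eliminated is 3, so r5c7 = 3.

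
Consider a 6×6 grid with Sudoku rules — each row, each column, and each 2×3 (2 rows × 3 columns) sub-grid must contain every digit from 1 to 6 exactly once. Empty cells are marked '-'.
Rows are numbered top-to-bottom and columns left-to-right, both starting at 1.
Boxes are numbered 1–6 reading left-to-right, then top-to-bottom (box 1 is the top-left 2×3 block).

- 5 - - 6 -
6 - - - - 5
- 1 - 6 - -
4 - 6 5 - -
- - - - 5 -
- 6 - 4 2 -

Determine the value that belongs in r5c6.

6

Cell r5c6 itself could take any of {1, 3, 6} by direct elimination.
Consider where 6 can go in row 5.
r5c1 is out (column 1 already has a 6).
r5c2 is out (column 2 already has a 6).
r5c3 is out (column 3 already has a 6).
r5c4 is out (column 4 already has a 6).
So the only cell in row 5 that can hold 6 is r5c6.
Therefore r5c6 = 6.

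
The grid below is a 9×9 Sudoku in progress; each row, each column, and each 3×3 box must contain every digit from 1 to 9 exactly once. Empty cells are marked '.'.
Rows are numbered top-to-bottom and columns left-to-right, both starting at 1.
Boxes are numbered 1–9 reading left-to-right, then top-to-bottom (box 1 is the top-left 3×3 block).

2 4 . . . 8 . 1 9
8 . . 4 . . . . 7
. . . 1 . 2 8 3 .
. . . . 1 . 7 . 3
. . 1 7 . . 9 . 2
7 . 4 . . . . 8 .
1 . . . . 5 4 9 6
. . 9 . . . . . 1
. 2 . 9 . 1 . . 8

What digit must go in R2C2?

1

Cell R2C2 itself could take any of {1, 3, 5, 6, 9} by direct elimination.
Consider where 1 can go in column 2.
R3C2 is out (row 3 already has a 1). R4C2 is out (row 4 already has a 1). R5C2 is out (row 5 already has a 1). R6C2 is out (box 4 already has a 1). The remaining empty cells in column 2 are similarly blocked.
So the only cell in column 2 that can hold 1 is R2C2.
Therefore R2C2 = 1.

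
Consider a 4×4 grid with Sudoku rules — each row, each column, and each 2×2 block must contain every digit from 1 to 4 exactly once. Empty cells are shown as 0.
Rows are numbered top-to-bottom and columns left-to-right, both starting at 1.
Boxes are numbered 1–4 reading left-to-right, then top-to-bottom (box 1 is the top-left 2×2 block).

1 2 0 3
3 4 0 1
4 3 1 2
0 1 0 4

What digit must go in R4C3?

3

Row 4 already contains {1, 4}.
Column 3 already contains {1}.
Its 2×2 block (box 4) already contains {1, 2, 4}.
The only value from 1–4 not eliminated is 3, so R4C3 = 3.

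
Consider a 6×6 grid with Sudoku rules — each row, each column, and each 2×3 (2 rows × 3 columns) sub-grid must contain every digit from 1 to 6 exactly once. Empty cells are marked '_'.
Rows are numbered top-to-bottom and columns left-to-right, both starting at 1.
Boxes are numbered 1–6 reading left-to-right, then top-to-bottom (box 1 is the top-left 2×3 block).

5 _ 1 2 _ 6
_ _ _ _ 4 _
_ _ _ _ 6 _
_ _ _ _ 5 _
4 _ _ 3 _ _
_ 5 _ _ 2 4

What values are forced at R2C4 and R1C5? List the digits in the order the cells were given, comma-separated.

5,3

For R2C4:
  Consider where 5 can go in column 4.
  R3C4 is out (box 4 already has a 5).
  R4C4 is out (row 4 already has a 5).
  R6C4 is out (row 6 already has a 5).
  So the only cell in column 4 that can hold 5 is R2C4.
  So R2C4 = 5.
For R1C5:
  Row 1 already contains {1, 2, 5, 6}.
  Column 5 already contains {2, 4, 5, 6}.
  Its 2×3 block (box 2) already contains {2, 4, 6}.
  The only value from 1–6 not eliminated is 3, so R1C5 = 3.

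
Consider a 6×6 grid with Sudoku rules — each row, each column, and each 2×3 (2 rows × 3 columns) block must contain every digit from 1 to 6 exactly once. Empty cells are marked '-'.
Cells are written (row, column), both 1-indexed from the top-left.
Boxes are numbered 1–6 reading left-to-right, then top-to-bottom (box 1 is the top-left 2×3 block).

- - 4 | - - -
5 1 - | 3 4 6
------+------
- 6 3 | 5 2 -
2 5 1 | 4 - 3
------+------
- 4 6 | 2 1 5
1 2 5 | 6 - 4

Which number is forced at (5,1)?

3

Row 5 already contains {1, 2, 4, 5, 6}.
Column 1 already contains {1, 2, 5}.
Its 2×3 block (box 5) already contains {1, 2, 4, 5, 6}.
The only value from 1–6 not eliminated is 3, so (5,1) = 3.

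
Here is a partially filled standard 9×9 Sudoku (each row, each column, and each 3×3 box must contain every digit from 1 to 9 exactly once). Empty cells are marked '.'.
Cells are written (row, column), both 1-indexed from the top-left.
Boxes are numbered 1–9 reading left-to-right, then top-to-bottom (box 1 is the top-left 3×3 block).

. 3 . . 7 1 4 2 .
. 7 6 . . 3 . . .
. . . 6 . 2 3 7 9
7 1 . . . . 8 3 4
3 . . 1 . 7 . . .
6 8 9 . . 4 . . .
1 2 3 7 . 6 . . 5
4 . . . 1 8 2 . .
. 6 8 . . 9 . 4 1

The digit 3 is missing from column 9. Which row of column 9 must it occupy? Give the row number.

8

Consider where 3 can go in column 9.
(1,9) is out (row 1 already has a 3).
(2,9) is out (row 2 already has a 3).
(5,9) is out (row 5 already has a 3).
(6,9) is out (box 6 already has a 3).
So the only cell in column 9 that can hold 3 is (8,9).
That is row 8.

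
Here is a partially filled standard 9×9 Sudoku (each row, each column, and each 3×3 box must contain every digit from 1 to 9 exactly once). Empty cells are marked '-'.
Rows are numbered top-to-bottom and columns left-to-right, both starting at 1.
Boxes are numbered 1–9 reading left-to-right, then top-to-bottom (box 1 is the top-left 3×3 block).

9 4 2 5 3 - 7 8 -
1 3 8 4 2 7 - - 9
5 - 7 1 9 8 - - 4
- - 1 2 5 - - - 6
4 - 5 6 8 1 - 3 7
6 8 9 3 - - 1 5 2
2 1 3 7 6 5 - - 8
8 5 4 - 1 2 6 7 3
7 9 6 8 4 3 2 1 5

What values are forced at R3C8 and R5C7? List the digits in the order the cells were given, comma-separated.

2,9

For R3C8:
  Consider where 2 can go in box 3.
  R1C9 is out (row 1 already has a 2).
  R2C7 is out (row 2 already has a 2).
  R2C8 is out (row 2 already has a 2).
  R3C7 is out (column 7 already has a 2).
  So the only cell in box 3 that can hold 2 is R3C8.
  So R3C8 = 2.
For R5C7:
  Row 5 already contains {1, 3, 4, 5, 6, 7, 8}.
  Column 7 already contains {1, 2, 6, 7}.
  Its 3×3 block (box 6) already contains {1, 2, 3, 5, 6, 7}.
  The only value from 1–9 not eliminated is 9, so R5C7 = 9.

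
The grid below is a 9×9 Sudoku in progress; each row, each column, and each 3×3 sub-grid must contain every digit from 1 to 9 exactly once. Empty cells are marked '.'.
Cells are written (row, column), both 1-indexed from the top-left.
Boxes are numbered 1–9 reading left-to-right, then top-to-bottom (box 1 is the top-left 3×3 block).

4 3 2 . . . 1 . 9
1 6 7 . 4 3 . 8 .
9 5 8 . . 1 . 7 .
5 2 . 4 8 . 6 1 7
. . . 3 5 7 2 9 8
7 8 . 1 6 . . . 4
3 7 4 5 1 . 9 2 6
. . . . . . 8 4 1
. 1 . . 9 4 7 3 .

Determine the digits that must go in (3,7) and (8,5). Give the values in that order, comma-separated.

4,3

For (3,7):
  Consider where 4 can go in box 3.
  (1,8) is out (row 1 already has a 4).
  (2,7) is out (row 2 already has a 4).
  (2,9) is out (row 2 already has a 4).
  (3,9) is out (column 9 already has a 4).
  So the only cell in box 3 that can hold 4 is (3,7).
  So (3,7) = 4.
For (8,5):
  Consider where 3 can go in row 8.
  (8,1) is out (column 1 already has a 3).
  (8,2) is out (column 2 already has a 3).
  (8,3) is out (box 7 already has a 3).
  (8,4) is out (column 4 already has a 3).
  (8,6) is out (column 6 already has a 3).
  So the only cell in row 8 that can hold 3 is (8,5).
  So (8,5) = 3.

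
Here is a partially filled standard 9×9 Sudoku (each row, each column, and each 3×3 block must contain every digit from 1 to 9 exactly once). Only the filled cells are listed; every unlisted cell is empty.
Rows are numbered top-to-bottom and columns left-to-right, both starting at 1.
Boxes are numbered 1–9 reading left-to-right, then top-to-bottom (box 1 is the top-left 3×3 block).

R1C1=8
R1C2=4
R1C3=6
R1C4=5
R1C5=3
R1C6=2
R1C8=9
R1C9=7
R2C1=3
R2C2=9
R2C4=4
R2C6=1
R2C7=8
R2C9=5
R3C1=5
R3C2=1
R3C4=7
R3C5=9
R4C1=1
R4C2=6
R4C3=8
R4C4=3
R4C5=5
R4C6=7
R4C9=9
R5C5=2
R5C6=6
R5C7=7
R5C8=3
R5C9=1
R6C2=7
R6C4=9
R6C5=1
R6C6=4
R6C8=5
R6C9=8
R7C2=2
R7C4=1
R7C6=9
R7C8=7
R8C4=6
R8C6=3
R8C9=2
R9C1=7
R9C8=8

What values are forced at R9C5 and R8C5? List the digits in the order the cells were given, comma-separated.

For R9C5:
  Row 9 already contains {7, 8}.
  Column 5 already contains {1, 2, 3, 5, 9}.
  Its 3×3 block (box 8) already contains {1, 3, 6, 9}.
  The only value from 1–9 not eliminated is 4, so R9C5 = 4.
For R8C5:
  Consider where 7 can go in box 8.
  R7C5 is out (row 7 already has a 7).
  R9C4 is out (row 9 already has a 7).
  R9C5 is out (row 9 already has a 7).
  R9C6 is out (row 9 already has a 7).
  So the only cell in box 8 that can hold 7 is R8C5.
  So R8C5 = 7.

4,7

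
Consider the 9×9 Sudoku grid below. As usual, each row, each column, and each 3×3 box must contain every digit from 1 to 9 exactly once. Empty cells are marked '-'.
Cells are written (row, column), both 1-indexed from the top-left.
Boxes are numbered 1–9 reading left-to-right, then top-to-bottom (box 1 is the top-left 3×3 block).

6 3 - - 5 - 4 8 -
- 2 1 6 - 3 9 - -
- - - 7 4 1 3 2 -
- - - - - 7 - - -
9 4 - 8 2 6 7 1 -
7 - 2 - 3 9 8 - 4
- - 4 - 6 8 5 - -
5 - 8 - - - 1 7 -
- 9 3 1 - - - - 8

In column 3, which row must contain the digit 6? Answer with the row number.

4

Consider where 6 can go in column 3.
(1,3) is out (row 1 already has a 6).
(3,3) is out (box 1 already has a 6).
(5,3) is out (row 5 already has a 6).
So the only cell in column 3 that can hold 6 is (4,3).
That is row 4.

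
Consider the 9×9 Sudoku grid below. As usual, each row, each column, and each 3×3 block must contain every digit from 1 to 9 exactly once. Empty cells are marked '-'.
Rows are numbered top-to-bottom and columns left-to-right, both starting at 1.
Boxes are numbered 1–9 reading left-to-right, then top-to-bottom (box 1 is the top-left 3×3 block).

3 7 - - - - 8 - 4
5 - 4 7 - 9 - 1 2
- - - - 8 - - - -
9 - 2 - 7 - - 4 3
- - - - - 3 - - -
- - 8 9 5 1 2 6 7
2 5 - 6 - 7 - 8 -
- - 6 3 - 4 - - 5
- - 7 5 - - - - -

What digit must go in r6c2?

3

Cell r6c2 itself could take any of {3, 4} by direct elimination.
Consider where 3 can go in row 6.
r6c1 is out (column 1 already has a 3).
So the only cell in row 6 that can hold 3 is r6c2.
Therefore r6c2 = 3.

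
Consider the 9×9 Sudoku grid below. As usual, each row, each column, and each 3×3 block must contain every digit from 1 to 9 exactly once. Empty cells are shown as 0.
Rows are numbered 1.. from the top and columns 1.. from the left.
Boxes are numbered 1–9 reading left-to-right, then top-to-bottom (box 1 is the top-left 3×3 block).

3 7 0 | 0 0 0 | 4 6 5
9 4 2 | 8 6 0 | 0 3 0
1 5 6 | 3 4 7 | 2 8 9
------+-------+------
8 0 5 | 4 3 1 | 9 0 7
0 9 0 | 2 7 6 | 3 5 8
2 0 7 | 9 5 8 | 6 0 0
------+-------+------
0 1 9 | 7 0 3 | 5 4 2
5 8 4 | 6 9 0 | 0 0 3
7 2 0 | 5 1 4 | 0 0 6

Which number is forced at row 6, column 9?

4

Cell row 6, column 9 itself could take any of {1, 4} by direct elimination.
Consider where 4 can go in box 6.
row 4, column 8 is out (row 4 already has a 4).
row 6, column 8 is out (column 8 already has a 4).
So the only cell in box 6 that can hold 4 is row 6, column 9.
Therefore row 6, column 9 = 4.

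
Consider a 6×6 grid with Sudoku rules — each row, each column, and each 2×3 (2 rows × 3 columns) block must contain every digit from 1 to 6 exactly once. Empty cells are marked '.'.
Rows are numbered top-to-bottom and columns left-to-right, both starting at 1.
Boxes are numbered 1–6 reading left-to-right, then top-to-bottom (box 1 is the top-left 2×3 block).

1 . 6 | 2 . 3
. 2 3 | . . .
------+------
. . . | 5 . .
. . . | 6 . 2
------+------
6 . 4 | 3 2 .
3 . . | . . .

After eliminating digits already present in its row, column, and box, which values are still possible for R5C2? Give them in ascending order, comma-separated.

Row 5 already contains {2, 3, 4, 6}.
Column 2 already contains {2}.
Its 2×3 block (box 5) already contains {3, 4, 6}.
Removing those from 1–6 leaves {1, 5} as the candidates for R5C2.

1,5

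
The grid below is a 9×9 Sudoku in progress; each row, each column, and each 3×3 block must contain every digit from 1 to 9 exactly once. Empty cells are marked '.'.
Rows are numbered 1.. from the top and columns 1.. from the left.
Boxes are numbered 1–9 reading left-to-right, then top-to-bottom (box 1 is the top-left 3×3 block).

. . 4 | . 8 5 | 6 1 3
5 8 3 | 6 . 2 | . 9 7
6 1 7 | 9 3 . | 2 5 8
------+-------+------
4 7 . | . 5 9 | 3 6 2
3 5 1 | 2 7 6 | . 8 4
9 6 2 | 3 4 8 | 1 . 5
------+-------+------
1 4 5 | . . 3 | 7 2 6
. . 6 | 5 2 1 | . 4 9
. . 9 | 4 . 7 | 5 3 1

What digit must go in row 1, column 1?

2

Row 1 already contains {1, 3, 4, 5, 6, 8}.
Column 1 already contains {1, 3, 4, 5, 6, 9}.
Its 3×3 block (box 1) already contains {1, 3, 4, 5, 6, 7, 8}.
The only value from 1–9 not eliminated is 2, so row 1, column 1 = 2.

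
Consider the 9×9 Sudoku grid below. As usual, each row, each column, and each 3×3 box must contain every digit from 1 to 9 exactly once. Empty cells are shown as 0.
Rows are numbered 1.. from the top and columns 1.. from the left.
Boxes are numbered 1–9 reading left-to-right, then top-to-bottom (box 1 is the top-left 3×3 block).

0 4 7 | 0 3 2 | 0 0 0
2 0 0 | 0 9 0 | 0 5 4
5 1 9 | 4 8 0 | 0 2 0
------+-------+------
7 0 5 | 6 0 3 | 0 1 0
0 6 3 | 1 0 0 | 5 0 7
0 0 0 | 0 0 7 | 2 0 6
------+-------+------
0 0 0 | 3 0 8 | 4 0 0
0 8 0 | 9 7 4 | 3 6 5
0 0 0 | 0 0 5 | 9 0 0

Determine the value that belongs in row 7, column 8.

7

Row 7 already contains {3, 4, 8}.
Column 8 already contains {1, 2, 5, 6}.
Its 3×3 block (box 9) already contains {3, 4, 5, 6, 9}.
The only value from 1–9 not eliminated is 7, so row 7, column 8 = 7.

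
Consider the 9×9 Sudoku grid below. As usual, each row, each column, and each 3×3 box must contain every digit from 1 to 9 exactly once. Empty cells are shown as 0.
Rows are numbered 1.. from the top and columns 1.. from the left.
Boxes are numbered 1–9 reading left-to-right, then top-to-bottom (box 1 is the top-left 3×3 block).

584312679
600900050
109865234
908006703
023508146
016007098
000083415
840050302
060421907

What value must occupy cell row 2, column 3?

2

Cell row 2, column 3 itself could take any of {2, 7} by direct elimination.
Consider where 2 can go in box 1.
row 2, column 2 is out (column 2 already has a 2).
row 3, column 2 is out (row 3 already has a 2).
So the only cell in box 1 that can hold 2 is row 2, column 3.
Therefore row 2, column 3 = 2.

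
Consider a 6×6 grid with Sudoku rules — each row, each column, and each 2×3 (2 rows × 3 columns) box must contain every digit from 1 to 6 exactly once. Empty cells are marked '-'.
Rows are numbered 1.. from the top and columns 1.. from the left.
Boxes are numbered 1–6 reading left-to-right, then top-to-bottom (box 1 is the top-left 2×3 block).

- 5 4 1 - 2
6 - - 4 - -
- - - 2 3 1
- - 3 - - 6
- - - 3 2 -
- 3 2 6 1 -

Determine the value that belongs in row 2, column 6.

3

Cell row 2, column 6 itself could take any of {3, 5} by direct elimination.
Consider where 3 can go in box 2.
row 1, column 5 is out (column 5 already has a 3).
row 2, column 5 is out (column 5 already has a 3).
So the only cell in box 2 that can hold 3 is row 2, column 6.
Therefore row 2, column 6 = 3.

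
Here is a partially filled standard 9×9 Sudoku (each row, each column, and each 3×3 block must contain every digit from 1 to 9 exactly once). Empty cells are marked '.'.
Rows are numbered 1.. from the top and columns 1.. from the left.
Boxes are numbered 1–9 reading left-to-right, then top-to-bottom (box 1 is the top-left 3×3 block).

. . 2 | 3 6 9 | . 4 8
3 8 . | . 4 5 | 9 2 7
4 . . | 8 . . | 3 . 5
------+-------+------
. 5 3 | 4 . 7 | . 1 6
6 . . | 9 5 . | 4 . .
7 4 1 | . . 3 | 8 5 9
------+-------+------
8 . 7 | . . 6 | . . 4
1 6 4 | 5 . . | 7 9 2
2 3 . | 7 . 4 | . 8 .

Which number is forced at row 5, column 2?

2

Row 5 already contains {4, 5, 6, 9}.
Column 2 already contains {3, 4, 5, 6, 8}.
Its 3×3 block (box 4) already contains {1, 3, 4, 5, 6, 7}.
The only value from 1–9 not eliminated is 2, so row 5, column 2 = 2.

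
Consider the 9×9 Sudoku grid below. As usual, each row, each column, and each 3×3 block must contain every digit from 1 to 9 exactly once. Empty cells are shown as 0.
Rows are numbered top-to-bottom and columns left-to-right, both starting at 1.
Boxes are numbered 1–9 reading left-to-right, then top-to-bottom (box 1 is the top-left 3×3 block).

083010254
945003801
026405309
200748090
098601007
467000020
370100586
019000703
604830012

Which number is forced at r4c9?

5

Row 4 already contains {2, 4, 7, 8, 9}.
Column 9 already contains {1, 2, 3, 4, 6, 7, 9}.
Its 3×3 block (box 6) already contains {2, 7, 9}.
The only value from 1–9 not eliminated is 5, so r4c9 = 5.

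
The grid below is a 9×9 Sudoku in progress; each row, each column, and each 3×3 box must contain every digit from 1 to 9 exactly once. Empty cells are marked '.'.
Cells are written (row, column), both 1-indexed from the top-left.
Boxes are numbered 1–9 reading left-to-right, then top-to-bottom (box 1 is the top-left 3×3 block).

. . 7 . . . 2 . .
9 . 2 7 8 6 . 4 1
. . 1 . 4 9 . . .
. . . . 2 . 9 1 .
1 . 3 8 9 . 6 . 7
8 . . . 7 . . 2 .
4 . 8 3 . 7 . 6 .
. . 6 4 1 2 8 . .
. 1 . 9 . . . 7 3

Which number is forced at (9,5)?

Cell (9,5) itself could take any of {5, 6} by direct elimination.
Consider where 6 can go in column 5.
(1,5) is out (box 2 already has a 6).
(7,5) is out (row 7 already has a 6).
So the only cell in column 5 that can hold 6 is (9,5).
Therefore (9,5) = 6.

6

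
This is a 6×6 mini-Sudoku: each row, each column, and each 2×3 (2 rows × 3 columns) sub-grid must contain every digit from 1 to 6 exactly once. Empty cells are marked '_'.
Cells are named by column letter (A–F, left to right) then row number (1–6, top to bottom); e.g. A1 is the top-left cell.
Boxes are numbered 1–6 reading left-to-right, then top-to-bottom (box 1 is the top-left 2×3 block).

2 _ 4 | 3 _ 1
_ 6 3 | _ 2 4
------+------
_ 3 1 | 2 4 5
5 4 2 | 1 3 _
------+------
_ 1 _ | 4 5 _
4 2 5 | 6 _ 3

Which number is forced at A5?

Cell A5 itself could take any of {3, 6} by direct elimination.
Consider where 3 can go in row 5.
C5 is out (column C already has a 3).
F5 is out (column F already has a 3).
So the only cell in row 5 that can hold 3 is A5.
Therefore A5 = 3.

3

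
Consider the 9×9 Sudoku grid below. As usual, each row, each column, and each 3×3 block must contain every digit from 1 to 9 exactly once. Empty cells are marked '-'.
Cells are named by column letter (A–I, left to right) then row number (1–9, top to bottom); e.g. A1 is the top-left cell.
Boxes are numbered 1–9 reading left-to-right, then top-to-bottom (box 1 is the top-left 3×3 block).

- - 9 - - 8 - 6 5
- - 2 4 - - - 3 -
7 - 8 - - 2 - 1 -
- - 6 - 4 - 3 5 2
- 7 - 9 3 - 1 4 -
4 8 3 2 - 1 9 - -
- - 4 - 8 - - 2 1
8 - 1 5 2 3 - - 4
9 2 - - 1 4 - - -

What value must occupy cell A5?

2

Cell A5 itself could take any of {2, 5} by direct elimination.
Consider where 2 can go in column A.
A1 is out (box 1 already has a 2).
A2 is out (row 2 already has a 2).
A4 is out (row 4 already has a 2).
A7 is out (row 7 already has a 2).
So the only cell in column A that can hold 2 is A5.
Therefore A5 = 2.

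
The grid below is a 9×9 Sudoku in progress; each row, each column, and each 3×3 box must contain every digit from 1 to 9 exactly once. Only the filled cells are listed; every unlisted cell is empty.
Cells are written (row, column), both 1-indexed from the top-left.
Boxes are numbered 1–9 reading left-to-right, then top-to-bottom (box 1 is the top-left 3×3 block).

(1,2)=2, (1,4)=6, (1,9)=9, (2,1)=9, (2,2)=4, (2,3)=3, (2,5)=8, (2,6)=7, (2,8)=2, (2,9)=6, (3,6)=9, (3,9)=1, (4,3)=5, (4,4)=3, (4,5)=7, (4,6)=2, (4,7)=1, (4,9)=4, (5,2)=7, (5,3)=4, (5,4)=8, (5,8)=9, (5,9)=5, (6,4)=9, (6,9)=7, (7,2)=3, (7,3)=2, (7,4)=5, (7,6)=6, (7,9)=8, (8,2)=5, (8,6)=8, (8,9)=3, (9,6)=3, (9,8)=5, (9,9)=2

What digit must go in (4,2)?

Cell (4,2) itself could take any of {6, 8, 9} by direct elimination.
Consider where 9 can go in row 4.
(4,1) is out (column 1 already has a 9).
(4,8) is out (column 8 already has a 9).
So the only cell in row 4 that can hold 9 is (4,2).
Therefore (4,2) = 9.

9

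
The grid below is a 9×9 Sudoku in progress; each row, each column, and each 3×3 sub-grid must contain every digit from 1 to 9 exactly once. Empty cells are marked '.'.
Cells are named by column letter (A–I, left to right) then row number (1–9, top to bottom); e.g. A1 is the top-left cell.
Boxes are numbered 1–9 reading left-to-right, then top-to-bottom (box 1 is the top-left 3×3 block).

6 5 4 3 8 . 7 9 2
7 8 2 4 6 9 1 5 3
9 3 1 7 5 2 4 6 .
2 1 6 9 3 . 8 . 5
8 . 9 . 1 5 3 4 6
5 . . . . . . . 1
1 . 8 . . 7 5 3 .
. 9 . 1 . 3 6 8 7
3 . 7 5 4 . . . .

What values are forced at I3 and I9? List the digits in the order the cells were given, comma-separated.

For I3:
  Row 3 already contains {1, 2, 3, 4, 5, 6, 7, 9}.
  Column I already contains {1, 2, 3, 5, 6, 7}.
  Its 3×3 block (box 3) already contains {1, 2, 3, 4, 5, 6, 7, 9}.
  The only value from 1–9 not eliminated is 8, so I3 = 8.
For I9:
  Row 9 already contains {3, 4, 5, 7}.
  Column I already contains {1, 2, 3, 5, 6, 7}.
  Its 3×3 block (box 9) already contains {3, 5, 6, 7, 8}.
  The only value from 1–9 not eliminated is 9, so I9 = 9.

8,9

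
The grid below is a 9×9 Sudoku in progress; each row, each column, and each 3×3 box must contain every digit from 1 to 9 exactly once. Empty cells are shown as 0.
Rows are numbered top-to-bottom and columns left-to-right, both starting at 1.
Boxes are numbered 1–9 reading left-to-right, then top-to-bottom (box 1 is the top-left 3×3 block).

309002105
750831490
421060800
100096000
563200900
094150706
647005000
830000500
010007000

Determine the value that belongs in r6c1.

2

Row 6 already contains {1, 4, 5, 6, 7, 9}.
Column 1 already contains {1, 3, 4, 5, 6, 7, 8}.
Its 3×3 block (box 4) already contains {1, 3, 4, 5, 6, 9}.
The only value from 1–9 not eliminated is 2, so r6c1 = 2.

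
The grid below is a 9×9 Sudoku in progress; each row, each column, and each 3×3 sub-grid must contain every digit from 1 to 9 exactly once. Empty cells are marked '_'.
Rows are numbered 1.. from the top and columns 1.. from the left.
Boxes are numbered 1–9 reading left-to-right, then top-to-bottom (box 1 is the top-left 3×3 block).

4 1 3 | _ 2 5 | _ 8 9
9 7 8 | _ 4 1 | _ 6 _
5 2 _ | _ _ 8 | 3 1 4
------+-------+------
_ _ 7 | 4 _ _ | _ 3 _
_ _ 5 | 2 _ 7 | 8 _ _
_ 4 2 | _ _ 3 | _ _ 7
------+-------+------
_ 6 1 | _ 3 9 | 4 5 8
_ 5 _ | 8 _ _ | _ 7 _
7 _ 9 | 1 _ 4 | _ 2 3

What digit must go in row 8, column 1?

Cell row 8, column 1 itself could take any of {2, 3} by direct elimination.
Consider where 3 can go in box 7.
row 7, column 1 is out (row 7 already has a 3).
row 8, column 3 is out (column 3 already has a 3).
row 9, column 2 is out (row 9 already has a 3).
So the only cell in box 7 that can hold 3 is row 8, column 1.
Therefore row 8, column 1 = 3.

3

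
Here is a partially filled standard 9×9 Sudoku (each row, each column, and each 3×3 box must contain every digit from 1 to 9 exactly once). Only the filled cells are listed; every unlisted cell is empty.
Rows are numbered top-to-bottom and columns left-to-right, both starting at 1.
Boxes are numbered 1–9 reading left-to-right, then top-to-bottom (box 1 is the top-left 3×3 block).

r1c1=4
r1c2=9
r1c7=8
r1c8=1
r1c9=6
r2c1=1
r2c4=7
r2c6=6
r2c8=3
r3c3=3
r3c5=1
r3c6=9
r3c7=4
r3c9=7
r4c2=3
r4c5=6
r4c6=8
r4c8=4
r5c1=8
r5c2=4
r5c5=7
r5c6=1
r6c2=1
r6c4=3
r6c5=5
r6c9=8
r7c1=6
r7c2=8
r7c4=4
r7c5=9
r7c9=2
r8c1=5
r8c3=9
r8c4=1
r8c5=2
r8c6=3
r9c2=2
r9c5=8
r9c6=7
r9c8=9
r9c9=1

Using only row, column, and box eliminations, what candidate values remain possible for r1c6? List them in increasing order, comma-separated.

Row 1 already contains {1, 4, 6, 8, 9}.
Column 6 already contains {1, 3, 6, 7, 8, 9}.
Its 3×3 block (box 2) already contains {1, 6, 7, 9}.
Removing those from 1–9 leaves {2, 5} as the candidates for r1c6.

2,5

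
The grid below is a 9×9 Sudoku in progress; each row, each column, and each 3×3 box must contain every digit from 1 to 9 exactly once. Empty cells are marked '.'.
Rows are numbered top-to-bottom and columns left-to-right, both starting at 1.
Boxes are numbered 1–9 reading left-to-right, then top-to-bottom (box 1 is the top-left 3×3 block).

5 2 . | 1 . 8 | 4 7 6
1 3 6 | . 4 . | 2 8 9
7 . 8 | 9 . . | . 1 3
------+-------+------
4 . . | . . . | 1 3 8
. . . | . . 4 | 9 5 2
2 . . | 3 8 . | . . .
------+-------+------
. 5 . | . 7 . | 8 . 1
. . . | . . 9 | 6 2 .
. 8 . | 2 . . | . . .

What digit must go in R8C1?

Row 8 already contains {2, 6, 9}.
Column 1 already contains {1, 2, 4, 5, 7}.
Its 3×3 block (box 7) already contains {5, 8}.
The only value from 1–9 not eliminated is 3, so R8C1 = 3.

3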